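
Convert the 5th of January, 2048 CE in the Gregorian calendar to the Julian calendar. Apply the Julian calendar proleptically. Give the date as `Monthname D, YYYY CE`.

December 23, 2047 CE

For dates in this range the Gregorian date is 13 days ahead of the Julian.
5 January 2048 Gregorian − 13 days → 23 December 2047 Julian.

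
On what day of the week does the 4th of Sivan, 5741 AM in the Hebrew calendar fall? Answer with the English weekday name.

Saturday

Equivalently 6 June 1981 Gregorian, JDN 2444762.
JDN 2444762 mod 7 = 5, and JDN 0 was a Monday, so this is a Saturday.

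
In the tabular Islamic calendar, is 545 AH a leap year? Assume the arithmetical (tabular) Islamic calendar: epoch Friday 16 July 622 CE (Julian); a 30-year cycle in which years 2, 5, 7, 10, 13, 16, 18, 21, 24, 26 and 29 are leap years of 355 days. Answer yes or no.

Year 545 AH is year 5 of its 30-year cycle; leap positions are 2, 5, 7, 10, 13, 16, 18, 21, 24, 26, 29, so it is a leap year (355 days).

yes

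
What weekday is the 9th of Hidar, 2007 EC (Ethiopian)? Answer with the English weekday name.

Tuesday

In the Gregorian calendar this is 18 November 2014 (JDN 2456980).
Since JDN mod 7 = 1 (0 = Monday), the day is Tuesday.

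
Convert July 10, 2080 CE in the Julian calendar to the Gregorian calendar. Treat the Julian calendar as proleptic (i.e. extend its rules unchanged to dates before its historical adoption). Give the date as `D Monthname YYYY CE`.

At this point the Julian calendar is 13 days behind the Gregorian.
10 July 2080 Julian + 13 days → 23 July 2080 Gregorian.

23 July 2080 CE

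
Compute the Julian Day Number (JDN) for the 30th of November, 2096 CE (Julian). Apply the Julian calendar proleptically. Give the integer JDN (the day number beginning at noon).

2486956

Equivalently 13 December 2096 (Gregorian).
JDN 2299161 is 15 October 1582 CE (Gregorian); the target day is +187795 days from there, so JDN = 2486956.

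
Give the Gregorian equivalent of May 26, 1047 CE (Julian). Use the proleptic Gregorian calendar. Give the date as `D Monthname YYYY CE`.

At this point the Julian calendar is 6 days behind the Gregorian.
26 May 1047 Julian + 6 days → 1 June 1047 Gregorian.

1 June 1047 CE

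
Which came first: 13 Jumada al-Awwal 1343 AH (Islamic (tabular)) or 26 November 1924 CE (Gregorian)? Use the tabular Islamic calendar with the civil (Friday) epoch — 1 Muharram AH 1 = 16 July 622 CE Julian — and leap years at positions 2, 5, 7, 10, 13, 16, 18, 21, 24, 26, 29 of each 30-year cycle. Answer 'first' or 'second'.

First date → JDN 2424130; second date → JDN 2424116.
JDN 2424116 < JDN 2424130, so the second date is earlier.

second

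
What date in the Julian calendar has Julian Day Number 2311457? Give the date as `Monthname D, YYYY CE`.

The Gregorian equivalent of JDN 2311457 is 14 June 1616.
In the Julian calendar that day is June 4, 1616 CE.

June 4, 1616 CE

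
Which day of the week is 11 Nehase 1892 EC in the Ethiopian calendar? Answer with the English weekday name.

In the Gregorian calendar this is 17 August 1900 (JDN 2415249).
2415249 ≡ 4 (mod 7); counting from Monday = 0 gives Friday.

Friday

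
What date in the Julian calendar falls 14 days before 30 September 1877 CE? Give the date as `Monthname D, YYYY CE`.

Counting 14 days back from JDN 2406905 reaches JDN 2406891, which is September 16, 1877 CE.

September 16, 1877 CE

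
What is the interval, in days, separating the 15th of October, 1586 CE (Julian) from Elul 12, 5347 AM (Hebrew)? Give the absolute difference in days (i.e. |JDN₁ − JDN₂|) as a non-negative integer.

325

First date → JDN 2300632; second date → JDN 2300957.
The interval is |2300632 − 2300957| = 325 days.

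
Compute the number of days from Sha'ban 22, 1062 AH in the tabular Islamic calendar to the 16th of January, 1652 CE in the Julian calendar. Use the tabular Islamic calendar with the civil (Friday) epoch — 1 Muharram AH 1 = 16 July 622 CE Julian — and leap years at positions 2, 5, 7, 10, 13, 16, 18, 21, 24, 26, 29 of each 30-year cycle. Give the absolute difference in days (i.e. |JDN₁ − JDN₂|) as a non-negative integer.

185

First date → JDN 2324651; second date → JDN 2324466.
The interval is |2324651 − 2324466| = 185 days.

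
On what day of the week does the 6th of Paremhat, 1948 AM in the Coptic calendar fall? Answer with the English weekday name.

Saturday

In the Gregorian calendar this is 17 March 2232 (JDN 2536357).
2536357 ≡ 5 (mod 7); counting from Monday = 0 gives Saturday.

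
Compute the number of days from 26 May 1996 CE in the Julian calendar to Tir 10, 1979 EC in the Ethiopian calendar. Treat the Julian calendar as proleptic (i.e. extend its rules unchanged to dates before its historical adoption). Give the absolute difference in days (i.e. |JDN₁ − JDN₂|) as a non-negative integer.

3429

JDN of the first date = 2450243.
JDN of the second date = 2446814.
|2446814 − 2450243| = 3429.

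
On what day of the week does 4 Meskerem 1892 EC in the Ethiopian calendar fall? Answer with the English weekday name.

Thursday

Equivalently 14 September 1899 Gregorian, JDN 2414912.
Since JDN mod 7 = 3 (0 = Monday), the day is Thursday.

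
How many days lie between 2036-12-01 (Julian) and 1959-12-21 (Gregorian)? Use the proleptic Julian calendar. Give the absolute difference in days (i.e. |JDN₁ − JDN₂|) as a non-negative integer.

JDN of the first date = 2465042.
JDN of the second date = 2436924.
|2436924 − 2465042| = 28118.

28118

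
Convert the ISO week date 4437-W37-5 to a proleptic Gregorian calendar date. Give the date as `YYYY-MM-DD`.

4437-09-11

ISO week 1 of 4437 is the week containing the first Thursday of 4437.
Week 37, day 5 (Friday) lands on 4437-09-11.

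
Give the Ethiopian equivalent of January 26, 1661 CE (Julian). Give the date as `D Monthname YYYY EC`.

1 Yekatit 1653 EC

Both dates share Julian Day Number 2327764; in the Ethiopian calendar that is 1 Yekatit 1653 EC.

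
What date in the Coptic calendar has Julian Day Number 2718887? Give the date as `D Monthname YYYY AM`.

1 Koiak 2448 AM

JDN 2718887 is 17 December 2731 in the Gregorian calendar.
In the Coptic calendar that day is 1 Koiak 2448 AM.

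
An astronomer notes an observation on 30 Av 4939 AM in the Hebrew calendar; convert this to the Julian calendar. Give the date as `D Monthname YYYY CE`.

The source date corresponds to 11 August 1179 in the proleptic Gregorian calendar (JDN 2151903).
That day falls on 4 August 1179 CE in the Julian calendar.

4 August 1179 CE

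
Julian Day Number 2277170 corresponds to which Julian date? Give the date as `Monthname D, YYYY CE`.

July 21, 1522 CE

JDN 2277170 is 31 July 1522 in the proleptic Gregorian calendar.
In the Julian calendar that day is July 21, 1522 CE.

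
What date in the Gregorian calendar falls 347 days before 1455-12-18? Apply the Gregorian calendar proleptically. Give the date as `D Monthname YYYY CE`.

5 January 1455 CE

JDN of 1455-12-18 = 2252839.
2252839 − 347 = 2252492.
JDN 2252492 in the Gregorian calendar is 5 January 1455 CE.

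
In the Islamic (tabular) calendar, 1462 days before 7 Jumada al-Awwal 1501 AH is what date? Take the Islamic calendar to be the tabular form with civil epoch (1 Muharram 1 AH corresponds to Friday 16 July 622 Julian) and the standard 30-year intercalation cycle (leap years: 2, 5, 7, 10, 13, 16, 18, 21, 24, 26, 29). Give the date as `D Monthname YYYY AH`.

21 Rabi' al-Awwal 1497 AH

The starting date is JDN 2480114; 2480114 − 1462 = 2478652.
JDN 2478652 corresponds to 21 Rabi' al-Awwal 1497 AH.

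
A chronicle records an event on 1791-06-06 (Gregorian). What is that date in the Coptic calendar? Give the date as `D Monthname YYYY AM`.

1 Paoni 1507 AM

Julian Day Number of the source date = 2375366.
Converting JDN 2375366 to the Coptic calendar gives 1 Paoni 1507 AM.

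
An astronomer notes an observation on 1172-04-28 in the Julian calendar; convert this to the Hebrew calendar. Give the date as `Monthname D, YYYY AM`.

Iyar 2, 4932 AM

The source date corresponds to 5 May 1172 in the proleptic Gregorian calendar (JDN 2149249).
That day falls on 2 Iyar 4932 AM in the Hebrew calendar.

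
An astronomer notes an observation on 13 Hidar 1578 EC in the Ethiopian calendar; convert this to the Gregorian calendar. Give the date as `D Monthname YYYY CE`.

19 November 1585 CE

Julian Day Number of the source date = 2300292.
Converting JDN 2300292 to the Gregorian calendar gives 19 November 1585 CE.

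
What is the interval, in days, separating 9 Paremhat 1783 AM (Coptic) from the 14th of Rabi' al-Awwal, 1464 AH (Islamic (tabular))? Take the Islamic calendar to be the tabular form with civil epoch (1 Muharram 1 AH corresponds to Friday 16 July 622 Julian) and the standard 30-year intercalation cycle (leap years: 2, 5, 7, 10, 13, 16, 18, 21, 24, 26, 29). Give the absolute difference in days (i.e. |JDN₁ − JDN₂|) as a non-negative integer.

9143

First date → JDN 2476093; second date → JDN 2466950.
The interval is |2476093 − 2466950| = 9143 days.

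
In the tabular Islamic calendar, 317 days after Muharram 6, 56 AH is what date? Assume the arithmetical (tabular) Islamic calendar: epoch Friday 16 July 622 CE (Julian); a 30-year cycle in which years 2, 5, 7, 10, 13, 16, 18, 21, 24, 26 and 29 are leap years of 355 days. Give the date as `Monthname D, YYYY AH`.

Dhu al-Qa'dah 28, 56 AH

Counting 317 days forward from JDN 1967935 reaches JDN 1968252, which is Dhu al-Qa'dah 28, 56 AH.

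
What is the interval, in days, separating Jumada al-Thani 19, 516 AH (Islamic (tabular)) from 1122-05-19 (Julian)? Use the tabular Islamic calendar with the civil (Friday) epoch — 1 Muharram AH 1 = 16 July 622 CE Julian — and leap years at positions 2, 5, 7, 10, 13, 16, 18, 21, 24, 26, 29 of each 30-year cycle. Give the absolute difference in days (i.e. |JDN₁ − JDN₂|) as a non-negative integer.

98

First date → JDN 2131105; second date → JDN 2131007.
The interval is |2131105 − 2131007| = 98 days.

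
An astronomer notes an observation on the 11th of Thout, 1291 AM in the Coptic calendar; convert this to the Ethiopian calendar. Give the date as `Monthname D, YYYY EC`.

Both dates share Julian Day Number 2296212; in the Ethiopian calendar that is 11 Meskerem 1567 EC.

Meskerem 11, 1567 EC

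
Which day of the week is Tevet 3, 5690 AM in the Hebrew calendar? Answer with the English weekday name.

Friday

In the Gregorian calendar this is 3 January 1930 (JDN 2425980).
JDN 2425980 mod 7 = 4, and JDN 0 was a Monday, so this is a Friday.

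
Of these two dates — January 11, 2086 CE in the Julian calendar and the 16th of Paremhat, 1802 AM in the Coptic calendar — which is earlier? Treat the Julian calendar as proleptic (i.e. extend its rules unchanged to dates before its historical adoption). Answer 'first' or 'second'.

first

The two dates have Julian Day Numbers 2482980 and 2483040 respectively.
Since 2482980 < 2483040, the first date comes first.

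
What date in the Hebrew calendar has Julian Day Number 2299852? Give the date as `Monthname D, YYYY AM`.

Elul 29, 5344 AM

The Gregorian equivalent of JDN 2299852 is 5 September 1584.
In the Hebrew calendar that day is Elul 29, 5344 AM.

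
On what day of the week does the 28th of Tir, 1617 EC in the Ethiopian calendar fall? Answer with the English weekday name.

Sunday

In the Gregorian calendar this is 2 February 1625 (JDN 2314612).
2314612 ≡ 6 (mod 7); counting from Monday = 0 gives Sunday.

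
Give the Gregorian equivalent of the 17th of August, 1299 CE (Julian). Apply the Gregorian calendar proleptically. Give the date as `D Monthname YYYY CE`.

For dates in this range the Gregorian date is 7 days ahead of the Julian.
17 August 1299 Julian + 7 days → 24 August 1299 Gregorian.

24 August 1299 CE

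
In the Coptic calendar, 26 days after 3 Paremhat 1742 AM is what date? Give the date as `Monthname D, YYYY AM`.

The starting date is JDN 2461112; 2461112 + 26 = 2461138.
JDN 2461138 corresponds to Paremhat 29, 1742 AM.

Paremhat 29, 1742 AM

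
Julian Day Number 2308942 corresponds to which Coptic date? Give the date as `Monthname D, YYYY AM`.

Epip 22, 1325 AM

The Gregorian equivalent of JDN 2308942 is 26 July 1609.
In the Coptic calendar that day is Epip 22, 1325 AM.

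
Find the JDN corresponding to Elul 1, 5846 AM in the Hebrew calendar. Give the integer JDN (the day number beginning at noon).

Equivalently 11 August 2086 (Gregorian).
JDN 2400001 is 17 November 1858 CE (Gregorian), MJD 0; the target day is +83178 days from there, so JDN = 2483179.

2483179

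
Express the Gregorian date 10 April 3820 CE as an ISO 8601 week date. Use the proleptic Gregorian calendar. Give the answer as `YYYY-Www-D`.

3820-W15-1

The weekday is Monday (ISO weekday 1).
That Monday belongs to ISO week 15 of ISO year 3820.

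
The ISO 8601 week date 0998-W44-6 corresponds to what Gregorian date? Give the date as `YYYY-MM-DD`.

0998-11-03

ISO week 1 of 998 is the week containing the first Thursday of 998.
Week 44, day 6 (Saturday) lands on 0998-11-03.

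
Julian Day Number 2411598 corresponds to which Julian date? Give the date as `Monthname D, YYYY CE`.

JDN 2411598 is 18 August 1890 in the Gregorian calendar.
In the Julian calendar that day is August 6, 1890 CE.

August 6, 1890 CE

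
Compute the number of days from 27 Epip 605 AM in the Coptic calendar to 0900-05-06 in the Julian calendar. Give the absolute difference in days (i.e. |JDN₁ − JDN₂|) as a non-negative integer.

JDN of the first date = 2045967.
JDN of the second date = 2049909.
|2049909 − 2045967| = 3942.

3942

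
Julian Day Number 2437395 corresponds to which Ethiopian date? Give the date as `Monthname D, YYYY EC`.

Megabit 27, 1953 EC

JDN 2437395 is 5 April 1961 in the Gregorian calendar.
In the Ethiopian calendar that day is Megabit 27, 1953 EC.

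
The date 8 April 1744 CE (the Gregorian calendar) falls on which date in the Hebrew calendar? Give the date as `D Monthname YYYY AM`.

Julian Day Number of the source date = 2358141.
Converting JDN 2358141 to the Hebrew calendar gives 26 Nisan 5504 AM.

26 Nisan 5504 AM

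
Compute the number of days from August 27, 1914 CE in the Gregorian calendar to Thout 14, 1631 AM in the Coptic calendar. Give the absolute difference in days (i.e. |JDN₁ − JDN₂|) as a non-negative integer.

JDN of the first date = 2420372.
JDN of the second date = 2420400.
|2420400 − 2420372| = 28.

28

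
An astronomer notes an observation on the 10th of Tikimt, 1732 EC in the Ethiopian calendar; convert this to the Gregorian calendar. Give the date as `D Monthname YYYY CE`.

Julian Day Number of the source date = 2356508.
Converting JDN 2356508 to the Gregorian calendar gives 19 October 1739 CE.

19 October 1739 CE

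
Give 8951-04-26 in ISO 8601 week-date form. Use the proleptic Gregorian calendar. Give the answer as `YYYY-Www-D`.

The weekday is Monday (ISO weekday 1).
That Monday belongs to ISO week 17 of ISO year 8951.

8951-W17-1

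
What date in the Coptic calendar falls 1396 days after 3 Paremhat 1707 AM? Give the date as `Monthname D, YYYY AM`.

JDN of 3 Paremhat 1707 AM = 2448328.
2448328 + 1396 = 2449724.
JDN 2449724 in the Coptic calendar is Koiak 28, 1711 AM.

Koiak 28, 1711 AM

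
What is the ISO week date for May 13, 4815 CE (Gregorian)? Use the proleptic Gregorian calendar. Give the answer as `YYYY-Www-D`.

The weekday is Wednesday (ISO weekday 3).
That Wednesday belongs to ISO week 20 of ISO year 4815.

4815-W20-3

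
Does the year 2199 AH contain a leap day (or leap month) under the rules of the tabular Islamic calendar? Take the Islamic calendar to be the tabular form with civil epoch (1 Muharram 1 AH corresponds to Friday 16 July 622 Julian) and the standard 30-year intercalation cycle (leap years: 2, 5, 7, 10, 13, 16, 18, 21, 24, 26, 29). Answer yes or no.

no

Year 2199 AH is year 9 of its 30-year cycle; leap positions are 2, 5, 7, 10, 13, 16, 18, 21, 24, 26, 29, so it is a common year (354 days).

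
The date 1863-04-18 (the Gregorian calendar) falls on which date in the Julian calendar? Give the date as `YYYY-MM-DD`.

1863-04-06

At this point the Julian calendar is 12 days behind the Gregorian.
18 April 1863 Gregorian − 12 days → 6 April 1863 Julian.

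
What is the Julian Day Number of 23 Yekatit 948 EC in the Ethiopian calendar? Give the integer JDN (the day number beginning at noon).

In the proleptic Gregorian calendar the same day is 23 February 956.
JDN 2299161 is 15 October 1582 CE (Gregorian); the target day is −228876 days from there, so JDN = 2070285.

2070285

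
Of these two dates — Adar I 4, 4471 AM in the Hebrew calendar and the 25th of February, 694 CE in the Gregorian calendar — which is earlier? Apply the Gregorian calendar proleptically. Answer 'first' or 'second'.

second

Converting both to JDN: 1980777 vs 1974594; the smaller is the second.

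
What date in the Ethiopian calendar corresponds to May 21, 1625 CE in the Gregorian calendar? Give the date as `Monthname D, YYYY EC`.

Ginbot 16, 1617 EC

Both dates share Julian Day Number 2314720; in the Ethiopian calendar that is 16 Ginbot 1617 EC.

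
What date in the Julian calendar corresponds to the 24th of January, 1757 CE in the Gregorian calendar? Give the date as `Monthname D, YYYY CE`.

January 13, 1757 CE

For dates in this range the Gregorian date is 11 days ahead of the Julian.
24 January 1757 Gregorian − 11 days → 13 January 1757 Julian.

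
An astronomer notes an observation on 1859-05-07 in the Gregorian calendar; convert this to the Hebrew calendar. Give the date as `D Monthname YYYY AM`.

3 Iyar 5619 AM

Both dates share Julian Day Number 2400172; in the Hebrew calendar that is 3 Iyar 5619 AM.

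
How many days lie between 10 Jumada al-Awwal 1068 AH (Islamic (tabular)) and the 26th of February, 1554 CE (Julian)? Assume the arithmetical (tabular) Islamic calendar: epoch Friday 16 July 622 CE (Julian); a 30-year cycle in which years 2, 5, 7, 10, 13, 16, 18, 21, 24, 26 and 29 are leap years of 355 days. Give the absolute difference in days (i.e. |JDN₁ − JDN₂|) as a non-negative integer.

JDN of the first date = 2326676.
JDN of the second date = 2288713.
|2288713 − 2326676| = 37963.

37963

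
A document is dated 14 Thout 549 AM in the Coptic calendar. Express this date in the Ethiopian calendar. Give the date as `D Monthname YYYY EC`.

14 Meskerem 825 EC

Both dates share Julian Day Number 2025200; in the Ethiopian calendar that is 14 Meskerem 825 EC.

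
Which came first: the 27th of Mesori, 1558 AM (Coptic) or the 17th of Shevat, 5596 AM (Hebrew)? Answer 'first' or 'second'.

second

Converting both to JDN: 2394080 vs 2391680; the smaller is the second.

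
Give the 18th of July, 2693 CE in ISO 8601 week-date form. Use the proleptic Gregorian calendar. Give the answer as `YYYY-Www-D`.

2693-W29-2

The weekday is Tuesday (ISO weekday 2).
That Tuesday belongs to ISO week 29 of ISO year 2693.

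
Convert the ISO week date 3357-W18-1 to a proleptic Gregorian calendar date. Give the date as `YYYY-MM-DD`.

3357-05-02

ISO week 1 of 3357 is the week containing the first Thursday of 3357.
Week 18, day 1 (Monday) lands on 3357-05-02.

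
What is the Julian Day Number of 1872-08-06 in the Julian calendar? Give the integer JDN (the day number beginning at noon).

Equivalently 18 August 1872 (Gregorian).
JDN 2400001 is 17 November 1858 CE (Gregorian), MJD 0; the target day is +5023 days from there, so JDN = 2405024.

2405024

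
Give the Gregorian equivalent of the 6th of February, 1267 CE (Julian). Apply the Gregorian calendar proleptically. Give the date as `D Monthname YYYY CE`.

At this point the Julian calendar is 7 days behind the Gregorian.
6 February 1267 Julian + 7 days → 13 February 1267 Gregorian.

13 February 1267 CE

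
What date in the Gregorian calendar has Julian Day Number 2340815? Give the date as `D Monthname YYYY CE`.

Counting from JDN 2299161 = 15 Oct 1582 gives an offset of 41654 days.

30 October 1696 CE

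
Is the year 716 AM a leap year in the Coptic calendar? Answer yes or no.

716 mod 4 = 0; in the Coptic calendar a year is leap when year mod 4 = 3, so it is a common year.

no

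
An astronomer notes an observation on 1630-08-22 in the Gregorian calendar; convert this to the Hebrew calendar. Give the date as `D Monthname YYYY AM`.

14 Elul 5390 AM

Julian Day Number of the source date = 2316639.
Converting JDN 2316639 to the Hebrew calendar gives 14 Elul 5390 AM.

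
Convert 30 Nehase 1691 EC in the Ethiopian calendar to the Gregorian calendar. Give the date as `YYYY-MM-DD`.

1699-09-02

Julian Day Number of the source date = 2341852.
Converting JDN 2341852 to the Gregorian calendar gives 2 September 1699 CE.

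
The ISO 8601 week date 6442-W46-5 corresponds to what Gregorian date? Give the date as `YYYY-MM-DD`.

ISO week 1 of 6442 is the week containing the first Thursday of 6442.
Week 46, day 5 (Friday) lands on 6442-11-14.

6442-11-14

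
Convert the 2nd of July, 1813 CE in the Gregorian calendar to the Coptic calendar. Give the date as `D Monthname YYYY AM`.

26 Paoni 1529 AM

Julian Day Number of the source date = 2383427.
Converting JDN 2383427 to the Coptic calendar gives 26 Paoni 1529 AM.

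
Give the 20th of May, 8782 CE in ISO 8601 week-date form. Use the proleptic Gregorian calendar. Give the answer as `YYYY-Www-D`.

8782-W20-4

The weekday is Thursday (ISO weekday 4).
That Thursday belongs to ISO week 20 of ISO year 8782.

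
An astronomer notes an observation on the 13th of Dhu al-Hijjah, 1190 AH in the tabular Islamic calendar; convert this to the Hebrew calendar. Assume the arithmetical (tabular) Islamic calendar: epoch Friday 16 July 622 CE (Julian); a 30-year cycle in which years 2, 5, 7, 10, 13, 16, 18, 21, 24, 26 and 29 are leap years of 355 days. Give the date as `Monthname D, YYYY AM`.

Julian Day Number of the source date = 2370119.
Converting JDN 2370119 to the Hebrew calendar gives 15 Shevat 5537 AM.

Shevat 15, 5537 AM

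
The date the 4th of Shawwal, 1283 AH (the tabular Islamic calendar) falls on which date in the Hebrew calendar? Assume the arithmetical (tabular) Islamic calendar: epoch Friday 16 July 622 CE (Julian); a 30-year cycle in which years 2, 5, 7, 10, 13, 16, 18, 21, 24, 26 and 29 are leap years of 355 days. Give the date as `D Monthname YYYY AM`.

Both dates share Julian Day Number 2403007; in the Hebrew calendar that is 4 Adar I 5627 AM.

4 Adar I 5627 AM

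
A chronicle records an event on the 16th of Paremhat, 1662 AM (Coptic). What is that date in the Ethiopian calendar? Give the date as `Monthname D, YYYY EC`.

Both dates share Julian Day Number 2431905; in the Ethiopian calendar that is 16 Megabit 1938 EC.

Megabit 16, 1938 EC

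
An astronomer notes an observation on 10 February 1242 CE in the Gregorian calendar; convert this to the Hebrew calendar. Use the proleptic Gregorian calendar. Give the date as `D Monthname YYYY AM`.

Julian Day Number of the source date = 2174732.
Converting JDN 2174732 to the Hebrew calendar gives 1 Adar 5002 AM.

1 Adar 5002 AM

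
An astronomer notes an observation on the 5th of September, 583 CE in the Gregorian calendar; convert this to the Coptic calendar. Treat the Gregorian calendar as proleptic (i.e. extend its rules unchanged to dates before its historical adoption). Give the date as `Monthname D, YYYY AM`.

Julian Day Number of the source date = 1934244.
Converting JDN 1934244 to the Coptic calendar gives 5 Thout 300 AM.

Thout 5, 300 AM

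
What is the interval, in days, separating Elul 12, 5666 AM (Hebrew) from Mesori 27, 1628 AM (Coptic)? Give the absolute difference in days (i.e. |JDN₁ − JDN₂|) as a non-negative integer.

2192

First date → JDN 2417456; second date → JDN 2419648.
The interval is |2417456 − 2419648| = 2192 days.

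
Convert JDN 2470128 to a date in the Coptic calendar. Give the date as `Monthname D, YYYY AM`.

Hathor 8, 1767 AM

JDN 2470128 is 17 November 2050 in the Gregorian calendar.
In the Coptic calendar that day is Hathor 8, 1767 AM.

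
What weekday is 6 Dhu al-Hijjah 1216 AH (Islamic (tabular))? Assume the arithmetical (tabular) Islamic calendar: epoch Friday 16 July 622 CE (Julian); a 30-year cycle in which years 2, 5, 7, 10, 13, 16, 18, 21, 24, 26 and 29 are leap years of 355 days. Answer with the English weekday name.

Friday

This is JDN 2379325 (9 April 1802 Gregorian).
2379325 ≡ 4 (mod 7); counting from Monday = 0 gives Friday.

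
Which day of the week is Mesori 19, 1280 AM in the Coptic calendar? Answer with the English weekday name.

Saturday

This is JDN 2292533 (22 August 1564 Gregorian).
2292533 ≡ 5 (mod 7); counting from Monday = 0 gives Saturday.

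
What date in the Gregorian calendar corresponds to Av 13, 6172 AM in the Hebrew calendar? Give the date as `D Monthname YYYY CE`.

23 July 2412 CE

Both dates share Julian Day Number 2602229; in the Gregorian calendar that is 23 July 2412 CE.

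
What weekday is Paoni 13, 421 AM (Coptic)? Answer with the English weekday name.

Sunday

In the proleptic Gregorian calendar this is 11 June 705 (JDN 1978717).
JDN 1978717 mod 7 = 6, and JDN 0 was a Monday, so this is a Sunday.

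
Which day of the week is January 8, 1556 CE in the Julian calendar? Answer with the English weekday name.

Wednesday

In the proleptic Gregorian calendar this is 18 January 1556 (JDN 2289394).
Since JDN mod 7 = 2 (0 = Monday), the day is Wednesday.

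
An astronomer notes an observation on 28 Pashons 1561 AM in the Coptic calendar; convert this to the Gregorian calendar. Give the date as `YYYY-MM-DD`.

1845-06-04

Julian Day Number of the source date = 2395087.
Converting JDN 2395087 to the Gregorian calendar gives 4 June 1845 CE.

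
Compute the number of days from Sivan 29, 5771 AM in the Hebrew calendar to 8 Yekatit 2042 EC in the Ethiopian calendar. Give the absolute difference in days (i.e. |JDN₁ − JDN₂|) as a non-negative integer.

14109

First date → JDN 2455744; second date → JDN 2469853.
The interval is |2455744 − 2469853| = 14109 days.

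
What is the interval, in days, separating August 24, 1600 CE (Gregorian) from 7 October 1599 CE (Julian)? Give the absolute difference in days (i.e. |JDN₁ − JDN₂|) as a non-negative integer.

JDN of the first date = 2305684.
JDN of the second date = 2305372.
|2305372 − 2305684| = 312.

312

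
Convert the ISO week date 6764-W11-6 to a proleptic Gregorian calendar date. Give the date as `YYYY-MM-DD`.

ISO week 1 of 6764 is the week containing the first Thursday of 6764.
Week 11, day 6 (Saturday) lands on 6764-03-14.

6764-03-14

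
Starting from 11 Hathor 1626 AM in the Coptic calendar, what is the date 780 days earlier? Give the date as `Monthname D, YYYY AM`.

Thout 21, 1624 AM

JDN of 11 Hathor 1626 AM = 2418631.
2418631 − 780 = 2417851.
JDN 2417851 in the Coptic calendar is Thout 21, 1624 AM.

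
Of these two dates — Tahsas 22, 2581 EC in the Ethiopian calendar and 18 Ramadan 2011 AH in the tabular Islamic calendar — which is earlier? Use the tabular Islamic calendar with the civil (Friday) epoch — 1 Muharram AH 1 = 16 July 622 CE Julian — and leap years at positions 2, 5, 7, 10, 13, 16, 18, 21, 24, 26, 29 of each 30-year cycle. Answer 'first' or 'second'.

First date → JDN 2666677; second date → JDN 2660970.
JDN 2660970 < JDN 2666677, so the second date is earlier.

second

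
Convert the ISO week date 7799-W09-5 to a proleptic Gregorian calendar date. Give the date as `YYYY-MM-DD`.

ISO week 1 of 7799 is the week containing the first Thursday of 7799.
Week 9, day 5 (Friday) lands on 7799-03-01.

7799-03-01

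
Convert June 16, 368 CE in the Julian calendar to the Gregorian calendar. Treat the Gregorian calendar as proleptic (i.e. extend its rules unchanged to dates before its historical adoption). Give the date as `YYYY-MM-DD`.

For dates in this range the Gregorian date is 1 day ahead of the Julian.
16 June 368 Julian + 1 day → 17 June 368 Gregorian.

0368-06-17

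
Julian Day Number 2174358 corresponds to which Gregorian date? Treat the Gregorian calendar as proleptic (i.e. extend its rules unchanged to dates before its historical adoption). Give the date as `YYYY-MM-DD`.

1241-02-01

Counting from JDN 2299161 = 15 Oct 1582 gives an offset of -124803 days.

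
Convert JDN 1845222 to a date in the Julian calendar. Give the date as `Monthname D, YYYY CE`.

December 11, 339 CE

The proleptic Gregorian equivalent of JDN 1845222 is 12 December 339.
In the Julian calendar that day is December 11, 339 CE.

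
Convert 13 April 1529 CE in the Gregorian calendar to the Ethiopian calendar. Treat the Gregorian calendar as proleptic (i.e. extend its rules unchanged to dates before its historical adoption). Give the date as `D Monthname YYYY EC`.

8 Miyazya 1521 EC

Julian Day Number of the source date = 2279618.
Converting JDN 2279618 to the Ethiopian calendar gives 8 Miyazya 1521 EC.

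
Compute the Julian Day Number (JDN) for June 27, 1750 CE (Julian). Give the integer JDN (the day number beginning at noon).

2360423

In the Gregorian calendar the same day is 8 July 1750.
JDN 2299161 is 15 October 1582 CE (Gregorian); the target day is +61262 days from there, so JDN = 2360423.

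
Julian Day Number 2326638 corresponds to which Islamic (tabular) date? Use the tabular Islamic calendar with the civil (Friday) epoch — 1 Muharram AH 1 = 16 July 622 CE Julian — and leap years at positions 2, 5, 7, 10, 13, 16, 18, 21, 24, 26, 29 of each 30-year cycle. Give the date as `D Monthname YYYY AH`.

The Gregorian equivalent of JDN 2326638 is 6 January 1658.
In the tabular Islamic calendar that day is 1 Rabi' al-Thani 1068 AH.

1 Rabi' al-Thani 1068 AH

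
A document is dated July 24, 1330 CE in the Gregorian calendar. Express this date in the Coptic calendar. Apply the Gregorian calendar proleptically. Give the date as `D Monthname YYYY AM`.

Both dates share Julian Day Number 2207037; in the Coptic calendar that is 22 Epip 1046 AM.

22 Epip 1046 AM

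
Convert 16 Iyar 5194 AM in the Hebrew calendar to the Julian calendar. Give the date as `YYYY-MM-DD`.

Both dates share Julian Day Number 2244941; in the Julian calendar that is 25 April 1434 CE.

1434-04-25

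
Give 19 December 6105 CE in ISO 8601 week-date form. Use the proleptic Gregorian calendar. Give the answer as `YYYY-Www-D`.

The weekday is Saturday (ISO weekday 6).
That Saturday belongs to ISO week 51 of ISO year 6105.

6105-W51-6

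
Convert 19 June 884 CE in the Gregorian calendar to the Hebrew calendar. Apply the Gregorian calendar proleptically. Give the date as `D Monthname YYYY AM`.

Julian Day Number of the source date = 2044105.
Converting JDN 2044105 to the Hebrew calendar gives 18 Sivan 4644 AM.

18 Sivan 4644 AM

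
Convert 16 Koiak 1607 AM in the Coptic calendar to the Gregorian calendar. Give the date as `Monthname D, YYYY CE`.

Julian Day Number of the source date = 2411726.
Converting JDN 2411726 to the Gregorian calendar gives 24 December 1890 CE.

December 24, 1890 CE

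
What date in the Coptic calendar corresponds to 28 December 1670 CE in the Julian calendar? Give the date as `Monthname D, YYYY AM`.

The source date corresponds to 7 January 1671 in the Gregorian calendar (JDN 2331387).
That day falls on 2 Tobi 1387 AM in the Coptic calendar.

Tobi 2, 1387 AM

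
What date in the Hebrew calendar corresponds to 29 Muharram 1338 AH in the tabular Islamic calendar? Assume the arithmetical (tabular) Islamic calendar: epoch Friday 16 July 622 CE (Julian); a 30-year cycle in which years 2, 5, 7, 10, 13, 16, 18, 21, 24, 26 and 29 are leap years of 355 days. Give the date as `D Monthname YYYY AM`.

30 Tishrei 5680 AM

Both dates share Julian Day Number 2422256; in the Hebrew calendar that is 30 Tishrei 5680 AM.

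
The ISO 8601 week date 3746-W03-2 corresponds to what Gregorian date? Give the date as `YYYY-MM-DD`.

ISO week 1 of 3746 is the week containing the first Thursday of 3746.
Week 3, day 2 (Tuesday) lands on 3746-01-18.

3746-01-18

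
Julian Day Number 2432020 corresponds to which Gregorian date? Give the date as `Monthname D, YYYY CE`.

Counting from JDN 2299161 = 15 Oct 1582 gives an offset of 132859 days.

July 18, 1946 CE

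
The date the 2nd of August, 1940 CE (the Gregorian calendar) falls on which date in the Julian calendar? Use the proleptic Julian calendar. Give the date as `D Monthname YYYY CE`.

The Julian–Gregorian offset here is 13 days (Julian trailing).
2 August 1940 Gregorian − 13 days → 20 July 1940 Julian.

20 July 1940 CE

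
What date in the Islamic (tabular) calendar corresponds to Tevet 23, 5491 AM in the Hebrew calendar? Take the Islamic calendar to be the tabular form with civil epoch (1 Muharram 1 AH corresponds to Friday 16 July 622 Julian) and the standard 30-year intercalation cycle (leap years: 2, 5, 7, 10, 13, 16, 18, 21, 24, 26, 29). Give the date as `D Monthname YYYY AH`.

21 Jumada al-Thani 1143 AH

Both dates share Julian Day Number 2353295; in the tabular Islamic calendar that is 21 Jumada al-Thani 1143 AH.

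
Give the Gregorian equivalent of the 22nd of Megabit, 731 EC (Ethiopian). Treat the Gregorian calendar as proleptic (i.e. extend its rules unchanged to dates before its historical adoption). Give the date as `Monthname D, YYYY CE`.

Julian Day Number of the source date = 1991054.
Converting JDN 1991054 to the Gregorian calendar gives 22 March 739 CE.

March 22, 739 CE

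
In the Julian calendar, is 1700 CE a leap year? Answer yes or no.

1700 mod 4 = 0, so it is a leap year in the Julian calendar.

yes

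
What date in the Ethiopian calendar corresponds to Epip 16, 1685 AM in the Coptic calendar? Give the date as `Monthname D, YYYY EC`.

Hamle 16, 1961 EC

Both dates share Julian Day Number 2440426; in the Ethiopian calendar that is 16 Hamle 1961 EC.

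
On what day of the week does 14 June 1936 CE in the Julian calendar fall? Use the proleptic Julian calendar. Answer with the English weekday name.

Saturday

This is JDN 2428347 (27 June 1936 Gregorian).
JDN 2428347 mod 7 = 5, and JDN 0 was a Monday, so this is a Saturday.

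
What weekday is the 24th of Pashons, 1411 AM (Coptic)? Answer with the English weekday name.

Sunday

In the Gregorian calendar this is 29 May 1695 (JDN 2340295).
Since JDN mod 7 = 6 (0 = Monday), the day is Sunday.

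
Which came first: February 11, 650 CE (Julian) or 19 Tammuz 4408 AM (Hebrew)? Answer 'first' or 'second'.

The two dates have Julian Day Numbers 1958512 and 1957936 respectively.
Since 1957936 < 1958512, the second date comes first.

second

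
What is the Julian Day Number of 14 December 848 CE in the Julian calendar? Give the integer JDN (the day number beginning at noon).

2031138

In the proleptic Gregorian calendar the same day is 18 December 848.
JDN 2400001 is 17 November 1858 CE (Gregorian), MJD 0; the target day is −368863 days from there, so JDN = 2031138.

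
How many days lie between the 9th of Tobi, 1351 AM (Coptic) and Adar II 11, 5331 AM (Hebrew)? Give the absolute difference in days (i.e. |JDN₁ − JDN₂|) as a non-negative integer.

23313

JDN of the first date = 2318245.
JDN of the second date = 2294932.
|2294932 − 2318245| = 23313.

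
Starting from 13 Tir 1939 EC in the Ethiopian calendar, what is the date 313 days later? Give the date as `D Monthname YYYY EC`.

Counting 313 days forward from JDN 2432207 reaches JDN 2432520, which is 20 Hidar 1940 EC.

20 Hidar 1940 EC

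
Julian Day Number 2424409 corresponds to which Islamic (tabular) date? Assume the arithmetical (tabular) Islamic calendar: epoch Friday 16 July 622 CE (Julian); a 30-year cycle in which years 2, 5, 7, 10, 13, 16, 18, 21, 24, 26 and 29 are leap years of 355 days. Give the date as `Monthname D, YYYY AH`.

Safar 26, 1344 AH

JDN 2424409 is 15 September 1925 in the Gregorian calendar.
In the tabular Islamic calendar that day is Safar 26, 1344 AH.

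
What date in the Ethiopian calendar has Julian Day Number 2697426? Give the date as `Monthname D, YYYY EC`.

The Gregorian equivalent of JDN 2697426 is 14 March 2673.
In the Ethiopian calendar that day is Yekatit 30, 2665 EC.

Yekatit 30, 2665 EC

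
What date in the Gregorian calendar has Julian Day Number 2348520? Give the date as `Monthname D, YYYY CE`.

JDN 2451545 is 1 Jan 2000; 2348520 is −103025 days from there.

December 5, 1717 CE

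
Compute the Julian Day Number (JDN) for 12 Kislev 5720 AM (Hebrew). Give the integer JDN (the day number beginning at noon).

2436916

Equivalently 13 December 1959 (Gregorian).
JDN 2451545 is 1 January 2000 CE (Gregorian); the target day is −14629 days from there, so JDN = 2436916.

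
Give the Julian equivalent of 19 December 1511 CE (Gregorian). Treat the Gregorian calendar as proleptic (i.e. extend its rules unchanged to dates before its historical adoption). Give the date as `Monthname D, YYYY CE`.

For dates in this range the Gregorian date is 10 days ahead of the Julian.
19 December 1511 Gregorian − 10 days → 9 December 1511 Julian.

December 9, 1511 CE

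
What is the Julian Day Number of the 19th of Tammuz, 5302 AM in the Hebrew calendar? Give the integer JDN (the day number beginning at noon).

In the proleptic Gregorian calendar the same day is 13 July 1542.
JDN 2299161 is 15 October 1582 CE (Gregorian); the target day is −14704 days from there, so JDN = 2284457.

2284457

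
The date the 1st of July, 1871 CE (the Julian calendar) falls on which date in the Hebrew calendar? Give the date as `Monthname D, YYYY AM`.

Both dates share Julian Day Number 2404622; in the Hebrew calendar that is 24 Tammuz 5631 AM.

Tammuz 24, 5631 AM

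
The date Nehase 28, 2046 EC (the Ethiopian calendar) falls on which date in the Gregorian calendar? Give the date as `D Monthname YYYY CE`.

Both dates share Julian Day Number 2471514; in the Gregorian calendar that is 3 September 2054 CE.

3 September 2054 CE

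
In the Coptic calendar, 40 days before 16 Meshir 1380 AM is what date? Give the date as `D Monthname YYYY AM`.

Counting 40 days back from JDN 2328875 reaches JDN 2328835, which is 6 Tobi 1380 AM.

6 Tobi 1380 AM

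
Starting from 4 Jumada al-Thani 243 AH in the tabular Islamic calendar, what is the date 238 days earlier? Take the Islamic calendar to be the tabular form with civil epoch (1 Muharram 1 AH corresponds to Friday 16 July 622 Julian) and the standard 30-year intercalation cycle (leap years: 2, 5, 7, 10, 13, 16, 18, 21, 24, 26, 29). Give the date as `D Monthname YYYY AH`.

3 Shawwal 242 AH

Counting 238 days back from JDN 2034348 reaches JDN 2034110, which is 3 Shawwal 242 AH.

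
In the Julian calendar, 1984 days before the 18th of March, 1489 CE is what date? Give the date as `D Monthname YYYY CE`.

12 October 1483 CE

The starting date is JDN 2264992; 2264992 − 1984 = 2263008.
JDN 2263008 corresponds to 12 October 1483 CE.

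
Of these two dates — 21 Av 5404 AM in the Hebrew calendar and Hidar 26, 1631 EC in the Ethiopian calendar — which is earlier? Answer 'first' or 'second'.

First date → JDN 2321754; second date → JDN 2319663.
JDN 2319663 < JDN 2321754, so the second date is earlier.

second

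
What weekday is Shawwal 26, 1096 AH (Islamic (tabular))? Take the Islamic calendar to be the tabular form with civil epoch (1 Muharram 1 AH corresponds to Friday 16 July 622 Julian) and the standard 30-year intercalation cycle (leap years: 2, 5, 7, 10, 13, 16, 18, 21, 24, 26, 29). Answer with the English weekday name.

Tuesday

Equivalently 25 September 1685 Gregorian, JDN 2336762.
Since JDN mod 7 = 1 (0 = Monday), the day is Tuesday.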